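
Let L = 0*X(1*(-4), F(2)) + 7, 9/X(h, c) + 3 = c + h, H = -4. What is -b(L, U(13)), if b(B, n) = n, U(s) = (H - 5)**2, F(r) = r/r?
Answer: -81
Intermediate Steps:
F(r) = 1
X(h, c) = 9/(-3 + c + h) (X(h, c) = 9/(-3 + (c + h)) = 9/(-3 + c + h))
U(s) = 81 (U(s) = (-4 - 5)**2 = (-9)**2 = 81)
L = 7 (L = 0*(9/(-3 + 1 + 1*(-4))) + 7 = 0*(9/(-3 + 1 - 4)) + 7 = 0*(9/(-6)) + 7 = 0*(9*(-1/6)) + 7 = 0*(-3/2) + 7 = 0 + 7 = 7)
-b(L, U(13)) = -1*81 = -81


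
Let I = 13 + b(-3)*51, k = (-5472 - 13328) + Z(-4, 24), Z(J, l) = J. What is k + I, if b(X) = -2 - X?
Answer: -18740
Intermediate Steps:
k = -18804 (k = (-5472 - 13328) - 4 = -18800 - 4 = -18804)
I = 64 (I = 13 + (-2 - 1*(-3))*51 = 13 + (-2 + 3)*51 = 13 + 1*51 = 13 + 51 = 64)
k + I = -18804 + 64 = -18740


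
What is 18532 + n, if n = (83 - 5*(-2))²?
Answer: 27181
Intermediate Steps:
n = 8649 (n = (83 + 10)² = 93² = 8649)
18532 + n = 18532 + 8649 = 27181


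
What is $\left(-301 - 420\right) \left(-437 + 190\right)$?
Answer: $178087$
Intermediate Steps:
$\left(-301 - 420\right) \left(-437 + 190\right) = \left(-721\right) \left(-247\right) = 178087$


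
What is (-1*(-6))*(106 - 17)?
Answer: 534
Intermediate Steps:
(-1*(-6))*(106 - 17) = 6*89 = 534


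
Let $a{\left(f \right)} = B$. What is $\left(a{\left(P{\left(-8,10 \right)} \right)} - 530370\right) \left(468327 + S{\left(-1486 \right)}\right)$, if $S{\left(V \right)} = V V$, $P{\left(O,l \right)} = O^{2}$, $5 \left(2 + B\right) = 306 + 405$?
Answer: $- \frac{7095861274927}{5} \approx -1.4192 \cdot 10^{12}$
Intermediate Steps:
$B = \frac{701}{5}$ ($B = -2 + \frac{306 + 405}{5} = -2 + \frac{1}{5} \cdot 711 = -2 + \frac{711}{5} = \frac{701}{5} \approx 140.2$)
$a{\left(f \right)} = \frac{701}{5}$
$S{\left(V \right)} = V^{2}$
$\left(a{\left(P{\left(-8,10 \right)} \right)} - 530370\right) \left(468327 + S{\left(-1486 \right)}\right) = \left(\frac{701}{5} - 530370\right) \left(468327 + \left(-1486\right)^{2}\right) = - \frac{2651149 \left(468327 + 2208196\right)}{5} = \left(- \frac{2651149}{5}\right) 2676523 = - \frac{7095861274927}{5}$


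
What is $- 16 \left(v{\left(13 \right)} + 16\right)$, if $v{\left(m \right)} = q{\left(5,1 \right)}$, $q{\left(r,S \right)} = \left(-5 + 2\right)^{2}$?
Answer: $-400$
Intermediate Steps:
$q{\left(r,S \right)} = 9$ ($q{\left(r,S \right)} = \left(-3\right)^{2} = 9$)
$v{\left(m \right)} = 9$
$- 16 \left(v{\left(13 \right)} + 16\right) = - 16 \left(9 + 16\right) = \left(-16\right) 25 = -400$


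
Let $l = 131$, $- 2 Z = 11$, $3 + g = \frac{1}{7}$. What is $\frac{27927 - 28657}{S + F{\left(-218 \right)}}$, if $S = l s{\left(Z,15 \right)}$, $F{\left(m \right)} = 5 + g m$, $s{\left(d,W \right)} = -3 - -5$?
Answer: $- \frac{5110}{6229} \approx -0.82036$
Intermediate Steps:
$g = - \frac{20}{7}$ ($g = -3 + \frac{1}{7} = - \frac{20}{7} \approx -2.8571$)
$Z = - \frac{11}{2}$ ($Z = \left(- \frac{1}{2}\right) 11 = - \frac{11}{2} \approx -5.5$)
$s{\left(d,W \right)} = 2$ ($s{\left(d,W \right)} = -3 + 5 = 2$)
$F{\left(m \right)} = 5 - \frac{20 m}{7}$
$S = 262$ ($S = 131 \cdot 2 = 262$)
$\frac{27927 - 28657}{S + F{\left(-218 \right)}} = \frac{27927 - 28657}{262 + \left(5 - - \frac{4360}{7}\right)} = - \frac{730}{262 + \left(5 + \frac{4360}{7}\right)} = - \frac{730}{262 + \frac{4395}{7}} = - \frac{730}{\frac{6229}{7}} = \left(-730\right) \frac{7}{6229} = - \frac{5110}{6229}$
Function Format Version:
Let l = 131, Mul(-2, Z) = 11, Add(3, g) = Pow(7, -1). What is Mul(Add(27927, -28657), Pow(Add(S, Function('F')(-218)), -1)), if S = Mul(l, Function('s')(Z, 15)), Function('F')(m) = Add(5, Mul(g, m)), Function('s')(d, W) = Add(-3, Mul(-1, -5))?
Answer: Rational(-5110, 6229) ≈ -0.82036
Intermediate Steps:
g = Rational(-20, 7) (g = Add(-3, Pow(7, -1)) = Add(-3, Rational(1, 7)) = Rational(-20, 7) ≈ -2.8571)
Z = Rational(-11, 2) (Z = Mul(Rational(-1, 2), 11) = Rational(-11, 2) ≈ -5.5000)
Function('s')(d, W) = 2 (Function('s')(d, W) = Add(-3, 5) = 2)
Function('F')(m) = Add(5, Mul(Rational(-20, 7), m))
S = 262 (S = Mul(131, 2) = 262)
Mul(Add(27927, -28657), Pow(Add(S, Function('F')(-218)), -1)) = Mul(Add(27927, -28657), Pow(Add(262, Add(5, Mul(Rational(-20, 7), -218))), -1)) = Mul(-730, Pow(Add(262, Add(5, Rational(4360, 7))), -1)) = Mul(-730, Pow(Add(262, Rational(4395, 7)), -1)) = Mul(-730, Pow(Rational(6229, 7), -1)) = Mul(-730, Rational(7, 6229)) = Rational(-5110, 6229)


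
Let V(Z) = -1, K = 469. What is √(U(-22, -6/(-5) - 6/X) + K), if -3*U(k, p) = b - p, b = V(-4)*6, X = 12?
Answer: √424110/30 ≈ 21.708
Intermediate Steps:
b = -6 (b = -1*6 = -6)
U(k, p) = 2 + p/3 (U(k, p) = -(-6 - p)/3 = 2 + p/3)
√(U(-22, -6/(-5) - 6/X) + K) = √((2 + (-6/(-5) - 6/12)/3) + 469) = √((2 + (-6*(-⅕) - 6*1/12)/3) + 469) = √((2 + (6/5 - ½)/3) + 469) = √((2 + (⅓)*(7/10)) + 469) = √((2 + 7/30) + 469) = √(67/30 + 469) = √(14137/30) = √424110/30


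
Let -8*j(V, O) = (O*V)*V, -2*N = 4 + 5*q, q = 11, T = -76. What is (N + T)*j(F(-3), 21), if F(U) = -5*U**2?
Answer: 8972775/16 ≈ 5.6080e+5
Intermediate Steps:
N = -59/2 (N = -(4 + 5*11)/2 = -(4 + 55)/2 = -1/2*59 = -59/2 ≈ -29.500)
j(V, O) = -O*V**2/8 (j(V, O) = -O*V*V/8 = -O*V**2/8)
(N + T)*j(F(-3), 21) = (-59/2 - 76)*(-1/8*21*(-5*(-3)**2)**2) = -(-211)*21*(-5*9)**2/16 = -(-211)*21*(-45)**2/16 = -(-211)*21*2025/16 = -211/2*(-42525/8) = 8972775/16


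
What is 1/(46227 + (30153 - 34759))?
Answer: 1/41621 ≈ 2.4026e-5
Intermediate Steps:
1/(46227 + (30153 - 34759)) = 1/(46227 - 4606) = 1/41621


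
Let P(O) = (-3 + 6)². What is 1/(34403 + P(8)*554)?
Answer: 1/39389 ≈ 2.5388e-5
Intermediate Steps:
P(O) = 9 (P(O) = 3² = 9)
1/(34403 + P(8)*554) = 1/(34403 + 9*554) = 1/(34403 + 4986) = 1/39389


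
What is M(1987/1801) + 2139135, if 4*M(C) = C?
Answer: 15410330527/7204 ≈ 2.1391e+6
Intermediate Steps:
M(C) = C/4
M(1987/1801) + 2139135 = (1987/1801)/4 + 2139135 = (1987*(1/1801))/4 + 2139135 = (¼)*(1987/1801) + 2139135 = 1987/7204 + 2139135 = 15410330527/7204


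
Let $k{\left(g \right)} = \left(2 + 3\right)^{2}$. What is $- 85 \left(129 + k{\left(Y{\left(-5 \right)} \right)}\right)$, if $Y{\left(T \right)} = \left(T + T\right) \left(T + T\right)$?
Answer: $-13090$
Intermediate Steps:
$Y{\left(T \right)} = 4 T^{2}$ ($Y{\left(T \right)} = 2 T 2 T = 4 T^{2}$)
$k{\left(g \right)} = 25$ ($k{\left(g \right)} = 5^{2} = 25$)
$- 85 \left(129 + k{\left(Y{\left(-5 \right)} \right)}\right) = - 85 \left(129 + 25\right) = \left(-85\right) 154 = -13090$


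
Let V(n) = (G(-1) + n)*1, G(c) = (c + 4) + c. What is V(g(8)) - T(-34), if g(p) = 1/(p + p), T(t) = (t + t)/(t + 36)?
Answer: 577/16 ≈ 36.063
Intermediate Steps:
G(c) = 4 + 2*c (G(c) = (4 + c) + c = 4 + 2*c)
T(t) = 2*t/(36 + t) (T(t) = (2*t)/(36 + t) = 2*t/(36 + t))
g(p) = 1/(2*p)
V(n) = 2 + n (V(n) = ((4 + 2*(-1)) + n)*1 = ((4 - 2) + n)*1 = (2 + n)*1 = 2 + n)
V(g(8)) - T(-34) = (2 + (1/2)/8) - 2*(-34)/(36 - 34) = (2 + (1/2)*(1/8)) - 2*(-34)/2 = (2 + 1/16) - 2*(-34)/2 = 33/16 - 1*(-34) = 33/16 + 34 = 577/16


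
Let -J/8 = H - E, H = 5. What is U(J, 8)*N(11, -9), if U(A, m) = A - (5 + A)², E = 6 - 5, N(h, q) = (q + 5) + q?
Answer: 9893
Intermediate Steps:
N(h, q) = 5 + 2*q (N(h, q) = (5 + q) + q = 5 + 2*q)
E = 1
J = -32 (J = -8*(5 - 1*1) = -8*(5 - 1) = -8*4 = -32)
U(J, 8)*N(11, -9) = (-32 - (5 - 32)²)*(5 + 2*(-9)) = (-32 - 1*(-27)²)*(5 - 18) = (-32 - 1*729)*(-13) = (-32 - 729)*(-13) = -761*(-13) = 9893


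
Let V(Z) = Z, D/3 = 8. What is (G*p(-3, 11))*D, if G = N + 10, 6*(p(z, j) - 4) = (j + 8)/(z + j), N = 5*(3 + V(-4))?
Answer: 1055/2 ≈ 527.50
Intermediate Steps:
D = 24 (D = 3*8 = 24)
N = -5 (N = 5*(3 - 4) = 5*(-1) = -5)
p(z, j) = 4 + (8 + j)/(6*(j + z)) (p(z, j) = 4 + ((j + 8)/(z + j))/6 = 4 + ((8 + j)/(j + z))/6 = 4 + (8 + j)/(6*(j + z)))
G = 5 (G = -5 + 10 = 5)
(G*p(-3, 11))*D = (5*((8 + 24*(-3) + 25*11)/(6*(11 - 3))))*24 = (5*((⅙)*(8 - 72 + 275)/8))*24 = (5*((⅙)*(⅛)*211))*24 = (5*(211/48))*24 = (1055/48)*24 = 1055/2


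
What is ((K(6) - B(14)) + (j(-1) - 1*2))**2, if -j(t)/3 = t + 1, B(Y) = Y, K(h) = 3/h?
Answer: 961/4 ≈ 240.25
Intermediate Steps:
j(t) = -3 - 3*t (j(t) = -3*(t + 1) = -3*(1 + t) = -3 - 3*t)
((K(6) - B(14)) + (j(-1) - 1*2))**2 = ((3/6 - 1*14) + ((-3 - 3*(-1)) - 1*2))**2 = ((3*(1/6) - 14) + ((-3 + 3) - 2))**2 = ((1/2 - 14) + (0 - 2))**2 = (-27/2 - 2)**2 = (-31/2)**2 = 961/4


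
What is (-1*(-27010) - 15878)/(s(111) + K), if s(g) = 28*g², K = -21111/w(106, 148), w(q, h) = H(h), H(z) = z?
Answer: 1647536/51037113 ≈ 0.032281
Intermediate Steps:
w(q, h) = h
K = -21111/148 ≈ -142.64
(-1*(-27010) - 15878)/(s(111) + K) = (-1*(-27010) - 15878)/(28*111² - 21111/148) = (27010 - 15878)/(28*12321 - 21111/148) = 11132/(344988 - 21111/148) = 11132/(51037113/148) = 11132*(148/51037113) = 1647536/51037113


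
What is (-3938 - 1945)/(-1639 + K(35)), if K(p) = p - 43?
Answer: 1961/549 ≈ 3.5719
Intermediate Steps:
K(p) = -43 + p
(-3938 - 1945)/(-1639 + K(35)) = (-3938 - 1945)/(-1639 + (-43 + 35)) = -5883/(-1639 - 8) = -5883/(-1647) = -5883*(-1/1647) = 1961/549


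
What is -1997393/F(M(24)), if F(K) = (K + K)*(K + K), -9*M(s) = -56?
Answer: -161788833/12544 ≈ -12898.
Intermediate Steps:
M(s) = 56/9 (M(s) = -⅑*(-56) = 56/9)
F(K) = 4*K² (F(K) = (2*K)*(2*K) = 4*K²)
-1997393/F(M(24)) = -1997393/(4*(56/9)²) = -1997393/(4*(3136/81)) = -1997393/12544/81 = -1997393*81/12544 = -161788833/12544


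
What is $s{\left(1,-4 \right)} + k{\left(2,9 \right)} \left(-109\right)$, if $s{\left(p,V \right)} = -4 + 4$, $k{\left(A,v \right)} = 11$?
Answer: $-1199$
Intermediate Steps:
$s{\left(p,V \right)} = 0$
$s{\left(1,-4 \right)} + k{\left(2,9 \right)} \left(-109\right) = 0 + 11 \left(-109\right) = 0 - 1199 = -1199$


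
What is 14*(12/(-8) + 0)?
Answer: -21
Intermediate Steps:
14*(12/(-8) + 0) = 14*(12*(-⅛) + 0) = 14*(-3/2 + 0) = 14*(-3/2) = -21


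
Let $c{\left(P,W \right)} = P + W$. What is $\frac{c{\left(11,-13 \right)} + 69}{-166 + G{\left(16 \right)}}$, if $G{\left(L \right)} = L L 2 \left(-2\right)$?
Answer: $- \frac{67}{1190} \approx -0.056303$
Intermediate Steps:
$G{\left(L \right)} = - 4 L^{2}$ ($G{\left(L \right)} = L 2 L \left(-2\right) = L \left(- 4 L\right) = - 4 L^{2}$)
$\frac{c{\left(11,-13 \right)} + 69}{-166 + G{\left(16 \right)}} = \frac{\left(11 - 13\right) + 69}{-166 - 4 \cdot 16^{2}} = \frac{-2 + 69}{-166 - 1024} = \frac{67}{-166 - 1024} = \frac{67}{-1190} = 67 \left(- \frac{1}{1190}\right) = - \frac{67}{1190}$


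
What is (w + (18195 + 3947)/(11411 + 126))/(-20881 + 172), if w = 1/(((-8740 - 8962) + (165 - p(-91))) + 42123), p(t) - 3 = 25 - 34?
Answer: -544527601/5875514073936 ≈ -9.2677e-5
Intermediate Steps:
p(t) = -6 (p(t) = 3 + (25 - 34) = 3 - 9 = -6)
w = 1/24592 (w = 1/(((-8740 - 8962) + (165 - 1*(-6))) + 42123) = 1/((-17702 + (165 + 6)) + 42123) = 1/((-17702 + 171) + 42123) = 1/(-17531 + 42123) = 1/24592 ≈ 4.0664e-5)
(w + (18195 + 3947)/(11411 + 126))/(-20881 + 172) = (1/24592 + (18195 + 3947)/(11411 + 126))/(-20881 + 172) = (1/24592 + 22142/11537)/(-20709) = (1/24592 + 22142*(1/11537))*(-1/20709) = (1/24592 + 22142/11537)*(-1/20709) = (544527601/283717904)*(-1/20709) = -544527601/5875514073936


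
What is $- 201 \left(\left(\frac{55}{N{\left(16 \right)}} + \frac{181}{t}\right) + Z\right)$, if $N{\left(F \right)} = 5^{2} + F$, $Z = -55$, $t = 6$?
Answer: $\frac{387193}{82} \approx 4721.9$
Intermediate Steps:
$N{\left(F \right)} = 25 + F$
$- 201 \left(\left(\frac{55}{N{\left(16 \right)}} + \frac{181}{t}\right) + Z\right) = - 201 \left(\left(\frac{55}{25 + 16} + \frac{181}{6}\right) - 55\right) = - 201 \left(\left(\frac{55}{41} + 181 \cdot \frac{1}{6}\right) - 55\right) = - 201 \left(\left(55 \cdot \frac{1}{41} + \frac{181}{6}\right) - 55\right) = - 201 \left(\left(\frac{55}{41} + \frac{181}{6}\right) - 55\right) = - 201 \left(\frac{7751}{246} - 55\right) = \left(-201\right) \left(- \frac{5779}{246}\right) = \frac{387193}{82}$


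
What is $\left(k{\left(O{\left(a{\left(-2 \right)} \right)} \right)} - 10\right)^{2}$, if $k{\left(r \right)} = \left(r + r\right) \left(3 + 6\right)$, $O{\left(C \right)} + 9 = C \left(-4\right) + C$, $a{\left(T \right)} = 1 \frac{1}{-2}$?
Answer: $21025$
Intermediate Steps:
$a{\left(T \right)} = - \frac{1}{2}$ ($a{\left(T \right)} = 1 \left(- \frac{1}{2}\right) = - \frac{1}{2}$)
$O{\left(C \right)} = -9 - 3 C$ ($O{\left(C \right)} = -9 + \left(C \left(-4\right) + C\right) = -9 + \left(- 4 C + C\right) = -9 - 3 C$)
$k{\left(r \right)} = 18 r$ ($k{\left(r \right)} = 2 r 9 = 18 r$)
$\left(k{\left(O{\left(a{\left(-2 \right)} \right)} \right)} - 10\right)^{2} = \left(18 \left(-9 - - \frac{3}{2}\right) - 10\right)^{2} = \left(18 \left(-9 + \frac{3}{2}\right) - 10\right)^{2} = \left(18 \left(- \frac{15}{2}\right) - 10\right)^{2} = \left(-135 - 10\right)^{2} = \left(-145\right)^{2} = 21025$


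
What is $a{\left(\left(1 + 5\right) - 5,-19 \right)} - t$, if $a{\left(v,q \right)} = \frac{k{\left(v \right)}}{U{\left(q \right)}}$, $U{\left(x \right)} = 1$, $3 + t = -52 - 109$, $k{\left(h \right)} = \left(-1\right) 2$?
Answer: $162$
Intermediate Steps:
$k{\left(h \right)} = -2$
$t = -164$ ($t = -3 - 161 = -164$)
$a{\left(v,q \right)} = -2$ ($a{\left(v,q \right)} = - \frac{2}{1} = \left(-2\right) 1 = -2$)
$a{\left(\left(1 + 5\right) - 5,-19 \right)} - t = -2 - -164 = -2 + 164 = 162$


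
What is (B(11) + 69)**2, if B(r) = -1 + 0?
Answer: 4624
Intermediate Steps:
B(r) = -1
(B(11) + 69)**2 = (-1 + 69)**2 = 68**2 = 4624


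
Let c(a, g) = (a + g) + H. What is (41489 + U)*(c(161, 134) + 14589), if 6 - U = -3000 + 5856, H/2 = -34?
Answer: 572475424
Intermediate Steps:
H = -68 (H = 2*(-34) = -68)
c(a, g) = -68 + a + g (c(a, g) = (a + g) - 68 = -68 + a + g)
U = -2850 (U = 6 - (-3000 + 5856) = 6 - 1*2856 = 6 - 2856 = -2850)
(41489 + U)*(c(161, 134) + 14589) = (41489 - 2850)*((-68 + 161 + 134) + 14589) = 38639*(227 + 14589) = 38639*14816 = 572475424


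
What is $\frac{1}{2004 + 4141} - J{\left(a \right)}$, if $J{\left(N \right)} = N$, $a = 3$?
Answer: $- \frac{18434}{6145} \approx -2.9998$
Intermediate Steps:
$\frac{1}{2004 + 4141} - J{\left(a \right)} = \frac{1}{2004 + 4141} - 3 = \frac{1}{6145} - 3 = - \frac{18434}{6145}$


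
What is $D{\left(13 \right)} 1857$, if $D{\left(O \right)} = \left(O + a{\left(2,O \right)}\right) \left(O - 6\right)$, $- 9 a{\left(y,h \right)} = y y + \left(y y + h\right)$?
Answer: $138656$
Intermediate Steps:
$a{\left(y,h \right)} = - \frac{2 y^{2}}{9} - \frac{h}{9}$ ($a{\left(y,h \right)} = - \frac{y y + \left(y y + h\right)}{9} = - \frac{y^{2} + \left(y^{2} + h\right)}{9} = - \frac{y^{2} + \left(h + y^{2}\right)}{9} = - \frac{h + 2 y^{2}}{9} = - \frac{2 y^{2}}{9} - \frac{h}{9}$)
$D{\left(O \right)} = \left(-6 + O\right) \left(- \frac{8}{9} + \frac{8 O}{9}\right)$ ($D{\left(O \right)} = \left(O - \left(\frac{8}{9} + \frac{O}{9}\right)\right) \left(O - 6\right) = \left(O - \left(\frac{8}{9} + \frac{O}{9}\right)\right) \left(-6 + O\right) = \left(- \frac{8}{9} + \frac{8 O}{9}\right) \left(-6 + O\right) = \left(-6 + O\right) \left(- \frac{8}{9} + \frac{8 O}{9}\right)$)
$D{\left(13 \right)} 1857 = \left(\frac{16}{3} - \frac{728}{9} + \frac{8 \cdot 13^{2}}{9}\right) 1857 = \left(\frac{16}{3} - \frac{728}{9} + \frac{8}{9} \cdot 169\right) 1857 = \left(\frac{16}{3} - \frac{728}{9} + \frac{1352}{9}\right) 1857 = \frac{224}{3} \cdot 1857 = 138656$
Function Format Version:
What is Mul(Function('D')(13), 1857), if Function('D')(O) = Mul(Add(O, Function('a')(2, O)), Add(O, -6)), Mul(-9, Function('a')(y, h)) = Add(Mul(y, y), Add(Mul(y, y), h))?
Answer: 138656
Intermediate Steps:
Function('a')(y, h) = Add(Mul(Rational(-2, 9), Pow(y, 2)), Mul(Rational(-1, 9), h)) (Function('a')(y, h) = Mul(Rational(-1, 9), Add(Mul(y, y), Add(Mul(y, y), h))) = Mul(Rational(-1, 9), Add(Pow(y, 2), Add(Pow(y, 2), h))) = Mul(Rational(-1, 9), Add(Pow(y, 2), Add(h, Pow(y, 2)))) = Mul(Rational(-1, 9), Add(h, Mul(2, Pow(y, 2)))) = Add(Mul(Rational(-2, 9), Pow(y, 2)), Mul(Rational(-1, 9), h)))
Function('D')(O) = Mul(Add(-6, O), Add(Rational(-8, 9), Mul(Rational(8, 9), O))) (Function('D')(O) = Mul(Add(O, Add(Mul(Rational(-2, 9), Pow(2, 2)), Mul(Rational(-1, 9), O))), Add(O, -6)) = Mul(Add(O, Add(Mul(Rational(-2, 9), 4), Mul(Rational(-1, 9), O))), Add(-6, O)) = Mul(Add(O, Add(Rational(-8, 9), Mul(Rational(-1, 9), O))), Add(-6, O)) = Mul(Add(Rational(-8, 9), Mul(Rational(8, 9), O)), Add(-6, O)) = Mul(Add(-6, O), Add(Rational(-8, 9), Mul(Rational(8, 9), O))))
Mul(Function('D')(13), 1857) = Mul(Add(Rational(16, 3), Mul(Rational(-56, 9), 13), Mul(Rational(8, 9), Pow(13, 2))), 1857) = Mul(Add(Rational(16, 3), Rational(-728, 9), Mul(Rational(8, 9), 169)), 1857) = Mul(Add(Rational(16, 3), Rational(-728, 9), Rational(1352, 9)), 1857) = Mul(Rational(224, 3), 1857) = 138656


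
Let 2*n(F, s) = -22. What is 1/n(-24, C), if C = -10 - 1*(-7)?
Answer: -1/11 ≈ -0.090909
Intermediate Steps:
C = -3 (C = -10 + 7 = -3)
n(F, s) = -11 (n(F, s) = (½)*(-22) = -11)
1/n(-24, C) = 1/(-11) = -1/11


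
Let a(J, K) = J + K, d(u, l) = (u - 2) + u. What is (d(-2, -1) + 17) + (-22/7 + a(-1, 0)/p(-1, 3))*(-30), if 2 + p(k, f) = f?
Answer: 947/7 ≈ 135.29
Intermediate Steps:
p(k, f) = -2 + f
d(u, l) = -2 + 2*u (d(u, l) = (-2 + u) + u = -2 + 2*u)
(d(-2, -1) + 17) + (-22/7 + a(-1, 0)/p(-1, 3))*(-30) = ((-2 + 2*(-2)) + 17) + (-22/7 + (-1 + 0)/(-2 + 3))*(-30) = ((-2 - 4) + 17) + (-22*1/7 - 1/1)*(-30) = (-6 + 17) + (-22/7 - 1*1)*(-30) = 11 + (-22/7 - 1)*(-30) = 11 - 29/7*(-30) = 11 + 870/7 = 947/7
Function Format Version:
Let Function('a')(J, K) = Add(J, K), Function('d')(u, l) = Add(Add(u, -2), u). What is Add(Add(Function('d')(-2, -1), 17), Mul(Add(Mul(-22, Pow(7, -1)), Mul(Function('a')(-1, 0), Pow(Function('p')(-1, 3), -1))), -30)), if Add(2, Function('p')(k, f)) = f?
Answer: Rational(947, 7) ≈ 135.29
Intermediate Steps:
Function('p')(k, f) = Add(-2, f)
Function('d')(u, l) = Add(-2, Mul(2, u)) (Function('d')(u, l) = Add(Add(-2, u), u) = Add(-2, Mul(2, u)))
Add(Add(Function('d')(-2, -1), 17), Mul(Add(Mul(-22, Pow(7, -1)), Mul(Function('a')(-1, 0), Pow(Function('p')(-1, 3), -1))), -30)) = Add(Add(Add(-2, Mul(2, -2)), 17), Mul(Add(Mul(-22, Pow(7, -1)), Mul(Add(-1, 0), Pow(Add(-2, 3), -1))), -30)) = Add(Add(Add(-2, -4), 17), Mul(Add(Mul(-22, Rational(1, 7)), Mul(-1, Pow(1, -1))), -30)) = Add(Add(-6, 17), Mul(Add(Rational(-22, 7), Mul(-1, 1)), -30)) = Add(11, Mul(Add(Rational(-22, 7), -1), -30)) = Add(11, Mul(Rational(-29, 7), -30)) = Add(11, Rational(870, 7)) = Rational(947, 7)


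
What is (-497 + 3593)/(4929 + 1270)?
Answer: 3096/6199 ≈ 0.49944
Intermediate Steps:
(-497 + 3593)/(4929 + 1270) = 3096/6199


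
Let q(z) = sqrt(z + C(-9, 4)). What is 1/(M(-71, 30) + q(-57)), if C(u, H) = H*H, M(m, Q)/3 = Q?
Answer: 90/8141 - I*sqrt(41)/8141 ≈ 0.011055 - 0.00078653*I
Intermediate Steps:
M(m, Q) = 3*Q
C(u, H) = H**2
q(z) = sqrt(16 + z) (q(z) = sqrt(z + 4**2) = sqrt(z + 16) = sqrt(16 + z))
1/(M(-71, 30) + q(-57)) = 1/(3*30 + sqrt(16 - 57)) = 1/(90 + sqrt(-41)) = 1/(90 + I*sqrt(41))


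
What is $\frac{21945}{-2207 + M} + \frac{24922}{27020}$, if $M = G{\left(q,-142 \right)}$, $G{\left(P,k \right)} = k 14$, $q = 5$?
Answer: $- \frac{48840611}{11334890} \approx -4.3089$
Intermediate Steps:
$G{\left(P,k \right)} = 14 k$
$M = -1988$ ($M = 14 \left(-142\right) = -1988$)
$\frac{21945}{-2207 + M} + \frac{24922}{27020} = \frac{21945}{-2207 - 1988} + \frac{24922}{27020} = \frac{21945}{-4195} + 24922 \cdot \frac{1}{27020} = 21945 \left(- \frac{1}{4195}\right) + \frac{12461}{13510} = - \frac{4389}{839} + \frac{12461}{13510} = - \frac{48840611}{11334890}$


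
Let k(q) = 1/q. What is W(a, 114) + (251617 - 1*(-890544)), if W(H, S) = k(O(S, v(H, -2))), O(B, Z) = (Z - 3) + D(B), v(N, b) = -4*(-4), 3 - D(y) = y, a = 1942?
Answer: 111931777/98 ≈ 1.1422e+6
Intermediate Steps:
D(y) = 3 - y
v(N, b) = 16
O(B, Z) = Z - B (O(B, Z) = (Z - 3) + (3 - B) = (-3 + Z) + (3 - B) = Z - B)
W(H, S) = 1/(16 - S)
W(a, 114) + (251617 - 1*(-890544)) = -1/(-16 + 114) + (251617 - 1*(-890544)) = -1/98 + (251617 + 890544) = -1*1/98 + 1142161 = -1/98 + 1142161 = 111931777/98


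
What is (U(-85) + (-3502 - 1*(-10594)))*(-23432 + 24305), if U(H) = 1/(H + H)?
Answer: 1052522847/170 ≈ 6.1913e+6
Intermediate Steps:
U(H) = 1/(2*H)
(U(-85) + (-3502 - 1*(-10594)))*(-23432 + 24305) = ((½)/(-85) + (-3502 - 1*(-10594)))*(-23432 + 24305) = ((½)*(-1/85) + (-3502 + 10594))*873 = (-1/170 + 7092)*873 = (1205639/170)*873 = 1052522847/170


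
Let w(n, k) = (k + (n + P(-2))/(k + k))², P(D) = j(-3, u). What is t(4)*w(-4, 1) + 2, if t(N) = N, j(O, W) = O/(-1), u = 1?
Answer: 3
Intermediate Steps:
j(O, W) = -O (j(O, W) = O*(-1) = -O)
P(D) = 3 (P(D) = -1*(-3) = 3)
w(n, k) = (k + (3 + n)/(2*k))² (w(n, k) = (k + (n + 3)/(k + k))² = (k + (3 + n)/((2*k)))² = (k + (3 + n)*(1/(2*k)))² = (k + (3 + n)/(2*k))²)
t(4)*w(-4, 1) + 2 = 4*((¼)*(3 - 4 + 2*1²)²/1²) + 2 = 4*((¼)*1*(3 - 4 + 2*1)²) + 2 = 4*((¼)*1*(3 - 4 + 2)²) + 2 = 4*((¼)*1*1²) + 2 = 4*((¼)*1*1) + 2 = 4*(¼) + 2 = 1 + 2 = 3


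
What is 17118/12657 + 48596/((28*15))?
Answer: 51855761/442995 ≈ 117.06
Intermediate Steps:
17118/12657 + 48596/((28*15)) = 17118*(1/12657) + 48596/420 = 5706/4219 + 48596*(1/420) = 5706/4219 + 12149/105 = 51855761/442995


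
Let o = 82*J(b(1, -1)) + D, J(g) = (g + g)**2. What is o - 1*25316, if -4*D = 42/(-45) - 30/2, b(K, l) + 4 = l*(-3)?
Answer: -1499041/60 ≈ -24984.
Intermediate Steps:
b(K, l) = -4 - 3*l (b(K, l) = -4 + l*(-3) = -4 - 3*l)
D = 239/60 (D = -(42/(-45) - 30/2)/4 = -(42*(-1/45) - 30*1/2)/4 = -(-14/15 - 15)/4 = -1/4*(-239/15) = 239/60 ≈ 3.9833)
J(g) = 4*g**2 (J(g) = (2*g)**2 = 4*g**2)
o = 19919/60 (o = 82*(4*(-4 - 3*(-1))**2) + 239/60 = 82*(4*(-4 + 3)**2) + 239/60 = 82*(4*(-1)**2) + 239/60 = 82*(4*1) + 239/60 = 82*4 + 239/60 = 328 + 239/60 = 19919/60 ≈ 331.98)
o - 1*25316 = 19919/60 - 1*25316 = 19919/60 - 25316 = -1499041/60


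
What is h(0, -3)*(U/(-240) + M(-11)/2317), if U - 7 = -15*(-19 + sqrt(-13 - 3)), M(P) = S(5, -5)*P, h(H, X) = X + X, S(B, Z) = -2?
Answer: 167821/23170 - 3*I/2 ≈ 7.243 - 1.5*I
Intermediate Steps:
h(H, X) = 2*X
M(P) = -2*P
U = 292 - 60*I (U = 7 - 15*(-19 + sqrt(-13 - 3)) = 7 - 15*(-19 + sqrt(-16)) = 7 - 15*(-19 + 4*I) = 7 + (285 - 60*I) = 292 - 60*I ≈ 292.0 - 60.0*I)
h(0, -3)*(U/(-240) + M(-11)/2317) = (2*(-3))*((292 - 60*I)/(-240) - 2*(-11)/2317) = -6*((292 - 60*I)*(-1/240) + 22*(1/2317)) = -6*((-73/60 + I/4) + 22/2317) = -6*(-167821/139020 + I/4) = 167821/23170 - 3*I/2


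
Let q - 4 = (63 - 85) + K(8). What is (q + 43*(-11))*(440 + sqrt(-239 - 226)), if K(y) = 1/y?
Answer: -215985 - 3927*I*sqrt(465)/8 ≈ -2.1599e+5 - 10585.0*I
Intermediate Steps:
q = -143/8 (q = 4 + ((63 - 85) + 1/8) = 4 + (-22 + 1/8) = 4 - 175/8 = -143/8 ≈ -17.875)
(q + 43*(-11))*(440 + sqrt(-239 - 226)) = (-143/8 + 43*(-11))*(440 + sqrt(-239 - 226)) = (-143/8 - 473)*(440 + sqrt(-465)) = -3927*(440 + I*sqrt(465))/8 = -215985 - 3927*I*sqrt(465)/8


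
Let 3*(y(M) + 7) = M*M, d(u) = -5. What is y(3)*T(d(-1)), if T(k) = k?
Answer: 20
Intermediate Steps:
y(M) = -7 + M**2/3 (y(M) = -7 + (M*M)/3 = -7 + M**2/3)
y(3)*T(d(-1)) = (-7 + (1/3)*3**2)*(-5) = (-7 + (1/3)*9)*(-5) = (-7 + 3)*(-5) = -4*(-5) = 20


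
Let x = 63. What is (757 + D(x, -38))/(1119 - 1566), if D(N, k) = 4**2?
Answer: -773/447 ≈ -1.7293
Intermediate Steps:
D(N, k) = 16
(757 + D(x, -38))/(1119 - 1566) = (757 + 16)/(1119 - 1566) = 773/(-447) = 773*(-1/447) = -773/447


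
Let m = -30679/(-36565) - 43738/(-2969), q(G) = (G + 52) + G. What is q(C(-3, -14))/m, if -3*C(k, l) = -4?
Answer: 17804083540/5071097763 ≈ 3.5109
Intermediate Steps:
C(k, l) = 4/3 (C(k, l) = -⅓*(-4) = 4/3)
q(G) = 52 + 2*G (q(G) = (52 + G) + G = 52 + 2*G)
m = 1690365921/108561485 (m = -30679*(-1/36565) - 43738*(-1/2969) = 30679/36565 + 43738/2969 = 1690365921/108561485 ≈ 15.571)
q(C(-3, -14))/m = (52 + 2*(4/3))/(1690365921/108561485) = (52 + 8/3)*(108561485/1690365921) = (164/3)*(108561485/1690365921) = 17804083540/5071097763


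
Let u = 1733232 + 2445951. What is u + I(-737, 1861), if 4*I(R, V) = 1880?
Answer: 4179653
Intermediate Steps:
I(R, V) = 470 (I(R, V) = (¼)*1880 = 470)
u = 4179183
u + I(-737, 1861) = 4179183 + 470 = 4179653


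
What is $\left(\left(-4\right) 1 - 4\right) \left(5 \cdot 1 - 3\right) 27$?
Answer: $-432$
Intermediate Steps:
$\left(\left(-4\right) 1 - 4\right) \left(5 \cdot 1 - 3\right) 27 = \left(-4 - 4\right) \left(5 - 3\right) 27 = \left(-8\right) 2 \cdot 27 = \left(-16\right) 27 = -432$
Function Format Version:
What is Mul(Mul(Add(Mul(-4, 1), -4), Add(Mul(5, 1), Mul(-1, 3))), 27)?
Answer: -432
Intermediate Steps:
Mul(Mul(Add(Mul(-4, 1), -4), Add(Mul(5, 1), Mul(-1, 3))), 27) = Mul(Mul(Add(-4, -4), Add(5, -3)), 27) = Mul(Mul(-8, 2), 27) = Mul(-16, 27) = -432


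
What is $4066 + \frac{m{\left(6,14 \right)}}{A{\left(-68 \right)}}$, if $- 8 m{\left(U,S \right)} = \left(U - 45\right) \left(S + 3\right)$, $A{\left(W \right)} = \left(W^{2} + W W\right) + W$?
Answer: $\frac{5855053}{1440} \approx 4066.0$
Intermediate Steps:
$A{\left(W \right)} = W + 2 W^{2}$ ($A{\left(W \right)} = \left(W^{2} + W^{2}\right) + W = 2 W^{2} + W = W + 2 W^{2}$)
$m{\left(U,S \right)} = - \frac{\left(-45 + U\right) \left(3 + S\right)}{8}$ ($m{\left(U,S \right)} = - \frac{\left(U - 45\right) \left(S + 3\right)}{8} = - \frac{\left(-45 + U\right) \left(3 + S\right)}{8}$)
$4066 + \frac{m{\left(6,14 \right)}}{A{\left(-68 \right)}} = 4066 + \frac{\frac{135}{8} - \frac{9}{4} + \frac{45}{8} \cdot 14 - \frac{7}{4} \cdot 6}{\left(-68\right) \left(1 + 2 \left(-68\right)\right)} = 4066 + \frac{\frac{135}{8} - \frac{9}{4} + \frac{315}{4} - \frac{21}{2}}{\left(-68\right) \left(1 - 136\right)} = 4066 + \frac{663}{8 \left(\left(-68\right) \left(-135\right)\right)} = 4066 + \frac{663}{8 \cdot 9180} = 4066 + \frac{663}{8} \cdot \frac{1}{9180} = 4066 + \frac{13}{1440} = \frac{5855053}{1440}$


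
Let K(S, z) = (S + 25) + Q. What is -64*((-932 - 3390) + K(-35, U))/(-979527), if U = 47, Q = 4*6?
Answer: -91904/326509 ≈ -0.28147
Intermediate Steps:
Q = 24
K(S, z) = 49 + S (K(S, z) = (S + 25) + 24 = (25 + S) + 24 = 49 + S)
-64*((-932 - 3390) + K(-35, U))/(-979527) = -64*((-932 - 3390) + (49 - 35))/(-979527) = -64*(-4322 + 14)*(-1/979527) = -64*(-4308)*(-1/979527) = 275712*(-1/979527) = -91904/326509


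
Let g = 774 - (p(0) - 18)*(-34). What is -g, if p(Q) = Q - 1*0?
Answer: -162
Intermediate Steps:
p(Q) = Q (p(Q) = Q + 0 = Q)
g = 162 (g = 774 - (0 - 18)*(-34) = 774 - (-18)*(-34) = 774 - 1*612 = 774 - 612 = 162)
-g = -1*162 = -162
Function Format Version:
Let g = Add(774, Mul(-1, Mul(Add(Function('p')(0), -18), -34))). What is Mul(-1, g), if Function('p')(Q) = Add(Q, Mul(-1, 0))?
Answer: -162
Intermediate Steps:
Function('p')(Q) = Q (Function('p')(Q) = Add(Q, 0) = Q)
g = 162 (g = Add(774, Mul(-1, Mul(Add(0, -18), -34))) = Add(774, Mul(-1, Mul(-18, -34))) = Add(774, Mul(-1, 612)) = Add(774, -612) = 162)
Mul(-1, g) = Mul(-1, 162) = -162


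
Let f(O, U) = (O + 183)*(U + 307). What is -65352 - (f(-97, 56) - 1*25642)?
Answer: -70928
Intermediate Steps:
f(O, U) = (183 + O)*(307 + U)
-65352 - (f(-97, 56) - 1*25642) = -65352 - ((56181 + 183*56 + 307*(-97) - 97*56) - 1*25642) = -65352 - ((56181 + 10248 - 29779 - 5432) - 25642) = -65352 - (31218 - 25642) = -65352 - 1*5576 = -65352 - 5576 = -70928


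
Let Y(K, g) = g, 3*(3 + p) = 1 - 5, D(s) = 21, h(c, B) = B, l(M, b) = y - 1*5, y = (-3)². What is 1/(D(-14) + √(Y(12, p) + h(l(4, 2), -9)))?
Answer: 63/1363 - 2*I*√30/1363 ≈ 0.046222 - 0.008037*I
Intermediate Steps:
y = 9
l(M, b) = 4 (l(M, b) = 9 - 1*5 = 9 - 5 = 4)
p = -13/3 (p = -3 + (1 - 5)/3 = -3 + (⅓)*(-4) = -3 - 4/3 = -13/3 ≈ -4.3333)
1/(D(-14) + √(Y(12, p) + h(l(4, 2), -9))) = 1/(21 + √(-13/3 - 9)) = 1/(21 + √(-40/3)) = 1/(21 + 2*I*√30/3)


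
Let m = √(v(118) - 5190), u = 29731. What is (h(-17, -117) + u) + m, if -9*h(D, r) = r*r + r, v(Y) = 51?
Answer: 28223 + 3*I*√571 ≈ 28223.0 + 71.687*I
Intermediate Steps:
h(D, r) = -r/9 - r²/9 (h(D, r) = -(r*r + r)/9 = -(r² + r)/9 = -(r + r²)/9 = -r/9 - r²/9)
m = 3*I*√571 (m = √(51 - 5190) = √(-5139) = 3*I*√571 ≈ 71.687*I)
(h(-17, -117) + u) + m = (-⅑*(-117)*(1 - 117) + 29731) + 3*I*√571 = (-⅑*(-117)*(-116) + 29731) + 3*I*√571 = (-1508 + 29731) + 3*I*√571 = 28223 + 3*I*√571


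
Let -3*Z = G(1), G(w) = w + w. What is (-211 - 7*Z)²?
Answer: 383161/9 ≈ 42573.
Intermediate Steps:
G(w) = 2*w
Z = -⅔ (Z = -2/3 = -⅓*2 = -⅔ ≈ -0.66667)
(-211 - 7*Z)² = (-211 - 7*(-⅔))² = (-211 + 14/3)² = (-619/3)² = 383161/9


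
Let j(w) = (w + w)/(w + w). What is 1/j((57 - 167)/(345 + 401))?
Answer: 1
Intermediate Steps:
j(w) = 1 (j(w) = (2*w)/((2*w)) = (2*w)*(1/(2*w)) = 1)
1/j((57 - 167)/(345 + 401)) = 1/1 = 1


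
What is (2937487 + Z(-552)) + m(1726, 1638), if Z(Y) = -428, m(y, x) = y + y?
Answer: 2940511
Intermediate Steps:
m(y, x) = 2*y
(2937487 + Z(-552)) + m(1726, 1638) = (2937487 - 428) + 2*1726 = 2937059 + 3452 = 2940511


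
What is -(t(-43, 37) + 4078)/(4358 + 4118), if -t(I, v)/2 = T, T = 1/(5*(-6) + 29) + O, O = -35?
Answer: -2075/4238 ≈ -0.48962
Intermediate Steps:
T = -36 (T = 1/(5*(-6) + 29) - 35 = 1/(-30 + 29) - 35 = 1/(-1) - 35 = -1 - 35 = -36)
t(I, v) = 72 (t(I, v) = -2*(-36) = 72)
-(t(-43, 37) + 4078)/(4358 + 4118) = -(72 + 4078)/(4358 + 4118) = -4150/8476 = -1*2075/4238 = -2075/4238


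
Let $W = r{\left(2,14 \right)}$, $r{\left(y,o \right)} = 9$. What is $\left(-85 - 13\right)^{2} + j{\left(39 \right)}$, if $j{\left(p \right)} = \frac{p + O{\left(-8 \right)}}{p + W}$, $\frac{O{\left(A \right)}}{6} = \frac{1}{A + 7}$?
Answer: $\frac{153675}{16} \approx 9604.7$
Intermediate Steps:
$O{\left(A \right)} = \frac{6}{7 + A}$ ($O{\left(A \right)} = \frac{6}{A + 7} = \frac{6}{7 + A}$)
$W = 9$
$j{\left(p \right)} = \frac{-6 + p}{9 + p}$ ($j{\left(p \right)} = \frac{p + \frac{6}{7 - 8}}{p + 9} = \frac{p + \frac{6}{-1}}{9 + p} = \frac{p + 6 \left(-1\right)}{9 + p} = \frac{p - 6}{9 + p} = \frac{-6 + p}{9 + p}$)
$\left(-85 - 13\right)^{2} + j{\left(39 \right)} = \left(-85 - 13\right)^{2} + \frac{-6 + 39}{9 + 39} = \left(-98\right)^{2} + \frac{1}{48} \cdot 33 = 9604 + \frac{1}{48} \cdot 33 = 9604 + \frac{11}{16} = \frac{153675}{16}$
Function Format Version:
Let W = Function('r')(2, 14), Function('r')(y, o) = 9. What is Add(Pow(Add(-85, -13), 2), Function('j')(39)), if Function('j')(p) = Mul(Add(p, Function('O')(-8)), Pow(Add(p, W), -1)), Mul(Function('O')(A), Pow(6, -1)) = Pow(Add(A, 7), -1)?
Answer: Rational(153675, 16) ≈ 9604.7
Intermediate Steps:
Function('O')(A) = Mul(6, Pow(Add(7, A), -1)) (Function('O')(A) = Mul(6, Pow(Add(A, 7), -1)) = Mul(6, Pow(Add(7, A), -1)))
W = 9
Function('j')(p) = Mul(Pow(Add(9, p), -1), Add(-6, p)) (Function('j')(p) = Mul(Add(p, Mul(6, Pow(Add(7, -8), -1))), Pow(Add(p, 9), -1)) = Mul(Add(p, Mul(6, Pow(-1, -1))), Pow(Add(9, p), -1)) = Mul(Add(p, Mul(6, -1)), Pow(Add(9, p), -1)) = Mul(Add(p, -6), Pow(Add(9, p), -1)) = Mul(Add(-6, p), Pow(Add(9, p), -1)) = Mul(Pow(Add(9, p), -1), Add(-6, p)))
Add(Pow(Add(-85, -13), 2), Function('j')(39)) = Add(Pow(Add(-85, -13), 2), Mul(Pow(Add(9, 39), -1), Add(-6, 39))) = Add(Pow(-98, 2), Mul(Pow(48, -1), 33)) = Add(9604, Mul(Rational(1, 48), 33)) = Add(9604, Rational(11, 16)) = Rational(153675, 16)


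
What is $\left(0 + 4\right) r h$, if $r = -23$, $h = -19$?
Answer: $1748$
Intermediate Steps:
$\left(0 + 4\right) r h = \left(0 + 4\right) \left(-23\right) \left(-19\right) = 4 \left(-23\right) \left(-19\right) = \left(-92\right) \left(-19\right) = 1748$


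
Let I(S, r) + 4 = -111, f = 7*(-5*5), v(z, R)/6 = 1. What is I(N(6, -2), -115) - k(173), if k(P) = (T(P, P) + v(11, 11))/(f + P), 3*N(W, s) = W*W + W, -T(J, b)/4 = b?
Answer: -458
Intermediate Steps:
v(z, R) = 6 (v(z, R) = 6*1 = 6)
T(J, b) = -4*b
f = -175 (f = 7*(-25) = -175)
N(W, s) = W/3 + W²/3 (N(W, s) = (W*W + W)/3 = (W² + W)/3 = (W + W²)/3 = W/3 + W²/3)
I(S, r) = -115 (I(S, r) = -4 - 111 = -115)
k(P) = (6 - 4*P)/(-175 + P) (k(P) = (-4*P + 6)/(-175 + P) = (6 - 4*P)/(-175 + P))
I(N(6, -2), -115) - k(173) = -115 - 2*(3 - 2*173)/(-175 + 173) = -115 - 2*(3 - 346)/(-2) = -115 - 2*(-1)*(-343)/2 = -115 - 1*343 = -115 - 343 = -458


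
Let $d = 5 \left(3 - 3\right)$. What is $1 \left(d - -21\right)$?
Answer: $21$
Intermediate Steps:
$d = 0$ ($d = 5 \cdot 0 = 0$)
$1 \left(d - -21\right) = 1 \left(0 - -21\right) = 1 \left(0 + 21\right) = 1 \cdot 21 = 21$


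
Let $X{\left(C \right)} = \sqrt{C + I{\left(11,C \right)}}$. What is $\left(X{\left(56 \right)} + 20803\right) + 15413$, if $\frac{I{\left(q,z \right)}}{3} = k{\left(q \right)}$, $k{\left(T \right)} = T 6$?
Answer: $36216 + \sqrt{254} \approx 36232.0$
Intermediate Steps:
$k{\left(T \right)} = 6 T$
$I{\left(q,z \right)} = 18 q$ ($I{\left(q,z \right)} = 3 \cdot 6 q = 18 q$)
$X{\left(C \right)} = \sqrt{198 + C}$ ($X{\left(C \right)} = \sqrt{C + 18 \cdot 11} = \sqrt{C + 198} = \sqrt{198 + C}$)
$\left(X{\left(56 \right)} + 20803\right) + 15413 = \left(\sqrt{198 + 56} + 20803\right) + 15413 = \left(\sqrt{254} + 20803\right) + 15413 = \left(20803 + \sqrt{254}\right) + 15413 = 36216 + \sqrt{254}$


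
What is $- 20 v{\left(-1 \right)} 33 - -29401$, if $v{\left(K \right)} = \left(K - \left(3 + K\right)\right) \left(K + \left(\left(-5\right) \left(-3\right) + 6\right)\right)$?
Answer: $69001$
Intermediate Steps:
$v{\left(K \right)} = -63 - 3 K$ ($v{\left(K \right)} = - 3 \left(K + \left(15 + 6\right)\right) = - 3 \left(K + 21\right) = - 3 \left(21 + K\right) = -63 - 3 K$)
$- 20 v{\left(-1 \right)} 33 - -29401 = - 20 \left(-63 - -3\right) 33 - -29401 = - 20 \left(-63 + 3\right) 33 + 29401 = \left(-20\right) \left(-60\right) 33 + 29401 = 1200 \cdot 33 + 29401 = 39600 + 29401 = 69001$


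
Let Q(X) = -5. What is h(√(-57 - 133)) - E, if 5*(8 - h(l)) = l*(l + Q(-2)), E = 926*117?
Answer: -108296 + I*√190 ≈ -1.083e+5 + 13.784*I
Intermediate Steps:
E = 108342
h(l) = 8 - l*(-5 + l)/5 (h(l) = 8 - l*(l - 5)/5 = 8 - l*(-5 + l)/5)
h(√(-57 - 133)) - E = (8 + √(-57 - 133) - (√(-57 - 133))²/5) - 1*108342 = (8 + √(-190) - (√(-190))²/5) - 108342 = (8 + I*√190 - (I*√190)²/5) - 108342 = (8 + I*√190 - ⅕*(-190)) - 108342 = (8 + I*√190 + 38) - 108342 = (46 + I*√190) - 108342 = -108296 + I*√190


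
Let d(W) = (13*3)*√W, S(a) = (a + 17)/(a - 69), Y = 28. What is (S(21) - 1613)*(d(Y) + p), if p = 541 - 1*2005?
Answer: 2362591 - 503503*√7/4 ≈ 2.0296e+6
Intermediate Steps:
S(a) = (17 + a)/(-69 + a)
d(W) = 39*√W
p = -1464 (p = 541 - 2005 = -1464)
(S(21) - 1613)*(d(Y) + p) = ((17 + 21)/(-69 + 21) - 1613)*(39*√28 - 1464) = (38/(-48) - 1613)*(39*(2*√7) - 1464) = (-1/48*38 - 1613)*(78*√7 - 1464) = (-19/24 - 1613)*(-1464 + 78*√7) = -38731*(-1464 + 78*√7)/24 = 2362591 - 503503*√7/4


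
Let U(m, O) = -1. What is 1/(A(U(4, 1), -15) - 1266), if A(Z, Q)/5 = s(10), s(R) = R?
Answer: -1/1216 ≈ -0.00082237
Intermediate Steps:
A(Z, Q) = 50 (A(Z, Q) = 5*10 = 50)
1/(A(U(4, 1), -15) - 1266) = 1/(50 - 1266) = 1/(-1216) = -1/1216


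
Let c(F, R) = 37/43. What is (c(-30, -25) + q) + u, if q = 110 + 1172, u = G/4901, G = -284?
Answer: 270341651/210743 ≈ 1282.8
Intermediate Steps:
c(F, R) = 37/43 (c(F, R) = 37*(1/43) = 37/43)
u = -284/4901 ≈ -0.057947
q = 1282
(c(-30, -25) + q) + u = (37/43 + 1282) - 284/4901 = 55163/43 - 284/4901 = 270341651/210743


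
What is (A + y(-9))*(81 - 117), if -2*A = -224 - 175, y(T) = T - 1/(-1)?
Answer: -6894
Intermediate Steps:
y(T) = 1 + T (y(T) = T - 1*(-1) = T + 1 = 1 + T)
A = 399/2 (A = -(-224 - 175)/2 = -½*(-399) = 399/2 ≈ 199.50)
(A + y(-9))*(81 - 117) = (399/2 + (1 - 9))*(81 - 117) = (399/2 - 8)*(-36) = (383/2)*(-36) = -6894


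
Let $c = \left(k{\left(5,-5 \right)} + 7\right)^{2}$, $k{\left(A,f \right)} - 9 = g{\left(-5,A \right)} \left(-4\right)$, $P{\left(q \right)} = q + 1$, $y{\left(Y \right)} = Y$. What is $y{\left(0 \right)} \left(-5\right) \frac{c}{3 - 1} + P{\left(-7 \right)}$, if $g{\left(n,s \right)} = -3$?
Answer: $-6$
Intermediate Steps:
$P{\left(q \right)} = 1 + q$
$k{\left(A,f \right)} = 21$ ($k{\left(A,f \right)} = 9 - -12 = 9 + 12 = 21$)
$c = 784$ ($c = \left(21 + 7\right)^{2} = 28^{2} = 784$)
$y{\left(0 \right)} \left(-5\right) \frac{c}{3 - 1} + P{\left(-7 \right)} = 0 \left(-5\right) \frac{784}{3 - 1} + \left(1 - 7\right) = 0 \frac{784}{3 - 1} - 6 = 0 \cdot \frac{784}{2} - 6 = 0 \cdot 784 \cdot \frac{1}{2} - 6 = 0 \cdot 392 - 6 = 0 - 6 = -6$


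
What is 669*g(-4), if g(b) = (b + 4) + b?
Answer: -2676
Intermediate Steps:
g(b) = 4 + 2*b (g(b) = (4 + b) + b = 4 + 2*b)
669*g(-4) = 669*(4 + 2*(-4)) = 669*(4 - 8) = 669*(-4) = -2676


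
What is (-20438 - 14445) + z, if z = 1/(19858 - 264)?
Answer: -683497501/19594 ≈ -34883.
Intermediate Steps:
z = 1/19594 ≈ 5.1036e-5
(-20438 - 14445) + z = (-20438 - 14445) + 1/19594 = -34883 + 1/19594 = -683497501/19594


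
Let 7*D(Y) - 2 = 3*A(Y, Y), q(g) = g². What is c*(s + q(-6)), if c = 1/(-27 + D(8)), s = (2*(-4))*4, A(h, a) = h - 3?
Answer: -7/43 ≈ -0.16279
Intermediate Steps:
A(h, a) = -3 + h
D(Y) = -1 + 3*Y/7 (D(Y) = 2/7 + (3*(-3 + Y))/7 = 2/7 + (-9 + 3*Y)/7 = 2/7 + (-9/7 + 3*Y/7) = -1 + 3*Y/7)
s = -32 (s = -8*4 = -32)
c = -7/172 (c = 1/(-27 + (-1 + (3/7)*8)) = 1/(-27 + (-1 + 24/7)) = 1/(-27 + 17/7) = 1/(-172/7) = -7/172 ≈ -0.040698)
c*(s + q(-6)) = -7*(-32 + (-6)²)/172 = -7*(-32 + 36)/172 = -7/172*4 = -7/43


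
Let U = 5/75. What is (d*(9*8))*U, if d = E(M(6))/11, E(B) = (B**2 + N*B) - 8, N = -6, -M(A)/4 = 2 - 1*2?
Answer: -192/55 ≈ -3.4909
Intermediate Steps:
M(A) = 0 (M(A) = -4*(2 - 1*2) = -4*(2 - 2) = -4*0 = 0)
U = 1/15 (U = 5*(1/75) = 1/15 ≈ 0.066667)
E(B) = -8 + B**2 - 6*B (E(B) = (B**2 - 6*B) - 8 = -8 + B**2 - 6*B)
d = -8/11 (d = (-8 + 0**2 - 6*0)/11 = (-8 + 0 + 0)*(1/11) = -8*1/11 = -8/11 ≈ -0.72727)
(d*(9*8))*U = -72*8/11*(1/15) = -8/11*72*(1/15) = -576/11*1/15 = -192/55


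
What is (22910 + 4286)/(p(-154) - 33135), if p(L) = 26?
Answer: -27196/33109 ≈ -0.82141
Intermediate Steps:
(22910 + 4286)/(p(-154) - 33135) = (22910 + 4286)/(26 - 33135) = 27196/(-33109) = 27196*(-1/33109) = -27196/33109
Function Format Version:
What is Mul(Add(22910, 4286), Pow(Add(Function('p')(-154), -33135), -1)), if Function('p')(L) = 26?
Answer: Rational(-27196, 33109) ≈ -0.82141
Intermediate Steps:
Mul(Add(22910, 4286), Pow(Add(Function('p')(-154), -33135), -1)) = Mul(Add(22910, 4286), Pow(Add(26, -33135), -1)) = Mul(27196, Pow(-33109, -1)) = Mul(27196, Rational(-1, 33109)) = Rational(-27196, 33109)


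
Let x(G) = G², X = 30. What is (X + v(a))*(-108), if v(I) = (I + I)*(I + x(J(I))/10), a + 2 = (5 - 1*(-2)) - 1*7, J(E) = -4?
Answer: -17064/5 ≈ -3412.8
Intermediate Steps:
a = -2 (a = -2 + ((5 - 1*(-2)) - 1*7) = -2 + ((5 + 2) - 7) = -2 + (7 - 7) = -2 + 0 = -2)
v(I) = 2*I*(8/5 + I) (v(I) = (I + I)*(I + (-4)²/10) = (2*I)*(I + 16*(⅒)) = (2*I)*(I + 8/5) = (2*I)*(8/5 + I) = 2*I*(8/5 + I))
(X + v(a))*(-108) = (30 + (⅖)*(-2)*(8 + 5*(-2)))*(-108) = (30 + (⅖)*(-2)*(8 - 10))*(-108) = (30 + (⅖)*(-2)*(-2))*(-108) = (30 + 8/5)*(-108) = (158/5)*(-108) = -17064/5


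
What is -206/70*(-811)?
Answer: 83533/35 ≈ 2386.7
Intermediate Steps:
-206/70*(-811) = -206*1/70*(-811) = -103/35*(-811) = 83533/35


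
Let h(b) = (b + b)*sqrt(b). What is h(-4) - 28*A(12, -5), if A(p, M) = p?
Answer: -336 - 16*I ≈ -336.0 - 16.0*I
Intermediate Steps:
h(b) = 2*b**(3/2) (h(b) = (2*b)*sqrt(b) = 2*b**(3/2))
h(-4) - 28*A(12, -5) = 2*(-4)**(3/2) - 28*12 = 2*(-8*I) - 336 = -16*I - 336 = -336 - 16*I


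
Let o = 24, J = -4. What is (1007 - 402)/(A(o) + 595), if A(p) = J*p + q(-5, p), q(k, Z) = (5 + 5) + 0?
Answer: 605/509 ≈ 1.1886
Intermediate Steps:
q(k, Z) = 10 (q(k, Z) = 10 + 0 = 10)
A(p) = 10 - 4*p (A(p) = -4*p + 10 = 10 - 4*p)
(1007 - 402)/(A(o) + 595) = (1007 - 402)/((10 - 4*24) + 595) = 605/((10 - 96) + 595) = 605/(-86 + 595) = 605/509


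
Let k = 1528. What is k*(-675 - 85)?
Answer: -1161280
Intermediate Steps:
k*(-675 - 85) = 1528*(-675 - 85) = 1528*(-760) = -1161280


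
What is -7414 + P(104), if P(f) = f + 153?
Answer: -7157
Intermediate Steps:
P(f) = 153 + f
-7414 + P(104) = -7414 + (153 + 104) = -7414 + 257 = -7157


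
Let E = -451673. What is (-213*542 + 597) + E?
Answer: -566522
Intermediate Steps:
(-213*542 + 597) + E = (-213*542 + 597) - 451673 = (-115446 + 597) - 451673 = -114849 - 451673 = -566522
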